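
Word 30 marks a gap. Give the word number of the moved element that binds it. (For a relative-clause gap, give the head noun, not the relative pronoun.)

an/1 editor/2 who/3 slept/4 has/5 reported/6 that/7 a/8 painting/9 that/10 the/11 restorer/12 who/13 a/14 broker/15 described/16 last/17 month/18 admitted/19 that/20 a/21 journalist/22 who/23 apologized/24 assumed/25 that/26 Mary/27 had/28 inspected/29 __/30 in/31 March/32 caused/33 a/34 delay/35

The gap at 30 is the object of "inspected", inside a relative clause.
The relative pronoun is "that" (word 10); it is bound by the head noun immediately before it.
Its filler is the head noun "painting", at word 9.

9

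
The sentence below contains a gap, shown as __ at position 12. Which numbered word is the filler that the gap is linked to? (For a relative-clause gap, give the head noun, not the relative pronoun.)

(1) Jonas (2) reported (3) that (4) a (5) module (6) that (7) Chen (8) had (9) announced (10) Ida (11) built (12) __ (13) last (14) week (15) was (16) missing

5

The gap at 12 is the object of "built", inside a relative clause.
The relative pronoun is "that" (word 6); it is bound by the head noun immediately before it.
Its filler is the head noun "module", at word 5.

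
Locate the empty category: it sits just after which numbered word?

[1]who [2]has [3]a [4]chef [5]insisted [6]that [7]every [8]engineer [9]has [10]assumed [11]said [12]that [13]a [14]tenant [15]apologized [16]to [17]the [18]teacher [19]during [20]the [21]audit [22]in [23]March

The displaced element is "who" (word 1).
It is linked across 2 clause boundaries (that → Ø).
It functions as the subject of "said", so the gap sits immediately after word 10 ("assumed").
Base order: A chef has insisted that every engineer has assumed that who said that a tenant apologized to the teacher during the audit in March.

10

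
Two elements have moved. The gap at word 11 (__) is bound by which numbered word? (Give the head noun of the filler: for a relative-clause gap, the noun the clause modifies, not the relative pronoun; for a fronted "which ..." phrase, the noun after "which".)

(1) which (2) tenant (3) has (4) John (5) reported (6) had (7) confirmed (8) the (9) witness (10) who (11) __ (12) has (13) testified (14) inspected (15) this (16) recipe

The marked gap is inside the relative clause, the subject of "testified".
Its filler is the head noun "witness" (via "who"), at word 9.
(The other dependency links word 2 to a gap after word 5.)

9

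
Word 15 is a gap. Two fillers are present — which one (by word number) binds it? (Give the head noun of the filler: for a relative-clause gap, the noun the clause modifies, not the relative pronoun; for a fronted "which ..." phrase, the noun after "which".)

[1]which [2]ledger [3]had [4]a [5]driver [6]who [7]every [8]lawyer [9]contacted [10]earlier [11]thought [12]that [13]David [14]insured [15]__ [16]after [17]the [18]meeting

The marked gap is the direct object of "insured".
Its filler is the fronted wh-phrase "which ledger", at word 2.
(The other dependency links word 5 to a gap after word 9.)

2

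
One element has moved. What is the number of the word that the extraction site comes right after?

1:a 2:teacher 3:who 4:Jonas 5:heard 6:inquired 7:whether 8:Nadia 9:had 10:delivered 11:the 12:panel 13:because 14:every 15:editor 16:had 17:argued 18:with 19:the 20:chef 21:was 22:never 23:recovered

The displaced element is "a teacher" (word 2).
It is linked across 1 clause boundary (Ø).
It functions as the subject of "inquired", so the gap sits immediately after word 5 ("heard").
Base order: Jonas heard a teacher inquired whether Nadia had delivered the panel because every editor had argued with the chef.

5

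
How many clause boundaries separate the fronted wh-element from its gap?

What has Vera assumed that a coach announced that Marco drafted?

2

"what" is extracted from the object of "drafted".
Boundaries crossed, outermost first: [that], [that] — 2 in total.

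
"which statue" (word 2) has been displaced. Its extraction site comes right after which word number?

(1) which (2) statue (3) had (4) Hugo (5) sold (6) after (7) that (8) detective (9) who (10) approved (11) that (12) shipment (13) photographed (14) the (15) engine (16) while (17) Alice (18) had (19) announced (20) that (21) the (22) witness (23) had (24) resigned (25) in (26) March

5

The displaced element is "which statue" (word 2).
It functions as the direct object of "sold", so the gap sits immediately after word 5 ("sold").
Base order: Hugo had sold which statue after that detective who approved that shipment photographed the engine while Alice had announced that the witness had resigned in March.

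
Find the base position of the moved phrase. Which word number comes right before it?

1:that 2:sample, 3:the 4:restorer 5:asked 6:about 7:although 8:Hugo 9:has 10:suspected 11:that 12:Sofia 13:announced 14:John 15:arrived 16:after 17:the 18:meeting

6

The displaced element is "that sample" (word 2).
It functions as the object of the preposition "about" of "asked", so the gap sits immediately after word 6 ("about").
Base order: The restorer asked about that sample although Hugo has suspected that Sofia announced John arrived after the meeting.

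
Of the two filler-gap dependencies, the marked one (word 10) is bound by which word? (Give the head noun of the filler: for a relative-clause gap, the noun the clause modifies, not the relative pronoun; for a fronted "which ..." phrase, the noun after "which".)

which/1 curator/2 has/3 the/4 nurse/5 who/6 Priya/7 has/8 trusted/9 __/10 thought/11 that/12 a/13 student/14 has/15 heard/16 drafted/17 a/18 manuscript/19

The marked gap is inside the relative clause, the direct object of "trusted".
Its filler is the head noun "nurse" (via "who"), at word 5.
(The other dependency links word 2 to a gap after word 16.)

5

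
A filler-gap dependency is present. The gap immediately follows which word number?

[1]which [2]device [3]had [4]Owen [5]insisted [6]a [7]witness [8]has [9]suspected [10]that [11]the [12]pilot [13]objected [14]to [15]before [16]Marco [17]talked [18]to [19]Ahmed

14

The displaced element is "which device" (word 2).
It is linked across 2 clause boundaries (Ø → that).
It functions as the object of the preposition "to" of "objected", so the gap sits immediately after word 14 ("to").
Base order: Owen had insisted a witness has suspected that the pilot objected to which device before Marco talked to Ahmed.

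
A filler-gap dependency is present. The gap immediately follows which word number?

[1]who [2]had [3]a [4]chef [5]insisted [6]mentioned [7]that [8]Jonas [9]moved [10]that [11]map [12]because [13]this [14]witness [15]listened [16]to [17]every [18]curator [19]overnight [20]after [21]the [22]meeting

The displaced element is "who" (word 1).
It is linked across 1 clause boundary (Ø).
It functions as the subject of "mentioned", so the gap sits immediately after word 5 ("insisted").
Base order: A chef had insisted that who mentioned that Jonas moved that map because this witness listened to every curator overnight after the meeting.

5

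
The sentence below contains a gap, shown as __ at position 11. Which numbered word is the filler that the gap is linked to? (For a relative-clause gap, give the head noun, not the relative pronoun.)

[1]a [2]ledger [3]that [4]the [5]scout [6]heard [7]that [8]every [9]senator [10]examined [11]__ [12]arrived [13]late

The gap at 11 is the object of "examined", inside a relative clause.
The relative pronoun is "that" (word 3); it is bound by the head noun immediately before it.
Its filler is the head noun "ledger", at word 2.

2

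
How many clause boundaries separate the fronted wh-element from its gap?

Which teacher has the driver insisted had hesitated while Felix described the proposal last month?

1

"which teacher" is extracted from the subject of "hesitated".
Boundaries crossed, outermost first: [Ø] — 1 in total.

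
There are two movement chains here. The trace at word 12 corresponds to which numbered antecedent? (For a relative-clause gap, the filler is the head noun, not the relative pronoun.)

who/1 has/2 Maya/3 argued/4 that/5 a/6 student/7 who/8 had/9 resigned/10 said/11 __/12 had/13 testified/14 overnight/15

1

The marked gap is the subject of "testified".
Its filler is the fronted wh-phrase "who", at word 1.
(The other dependency links word 7 to a gap after word 8.)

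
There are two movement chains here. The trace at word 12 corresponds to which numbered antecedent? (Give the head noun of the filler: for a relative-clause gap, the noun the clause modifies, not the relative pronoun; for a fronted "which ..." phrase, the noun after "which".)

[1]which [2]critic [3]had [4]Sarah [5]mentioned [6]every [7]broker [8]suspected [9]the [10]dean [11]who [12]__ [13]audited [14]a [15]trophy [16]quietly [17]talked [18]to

10

The marked gap is inside the relative clause, the subject of "audited".
Its filler is the head noun "dean" (via "who"), at word 10.
(The other dependency links word 2 to a gap after word 18.)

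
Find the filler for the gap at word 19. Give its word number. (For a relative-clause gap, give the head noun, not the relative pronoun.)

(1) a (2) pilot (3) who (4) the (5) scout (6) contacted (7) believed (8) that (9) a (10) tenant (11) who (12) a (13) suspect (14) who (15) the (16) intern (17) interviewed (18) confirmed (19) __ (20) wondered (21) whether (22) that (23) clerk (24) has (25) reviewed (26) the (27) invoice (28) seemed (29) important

10

The gap at 19 is the subject of "wondered", inside a relative clause.
The relative pronoun is "who" (word 11); it is bound by the head noun immediately before it.
Its filler is the head noun "tenant", at word 10.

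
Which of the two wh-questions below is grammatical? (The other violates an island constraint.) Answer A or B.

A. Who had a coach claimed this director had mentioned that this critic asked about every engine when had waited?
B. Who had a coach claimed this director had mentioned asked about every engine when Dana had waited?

B

In A, the wh-phrase is extracted from inside an adjunct island (introduced by "when"), which blocks movement.
In B, the extraction path crosses only that-complement boundaries, which are transparent.
So B is grammatical.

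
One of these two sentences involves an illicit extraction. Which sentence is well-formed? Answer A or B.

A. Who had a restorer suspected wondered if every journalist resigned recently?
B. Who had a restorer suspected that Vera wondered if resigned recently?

In B, the wh-phrase is extracted from inside a wh-island (introduced by "if"), which blocks movement.
In A, the extraction path crosses only that-complement boundaries, which are transparent.
So A is grammatical.

A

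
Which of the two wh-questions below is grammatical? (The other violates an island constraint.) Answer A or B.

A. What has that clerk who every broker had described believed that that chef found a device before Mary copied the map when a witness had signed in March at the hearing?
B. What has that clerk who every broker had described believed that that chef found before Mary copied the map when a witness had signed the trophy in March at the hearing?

B

In A, the wh-phrase is extracted from inside an adjunct island (introduced by "before"), which blocks movement.
In B, the extraction path crosses only that-complement boundaries, which are transparent.
So B is grammatical.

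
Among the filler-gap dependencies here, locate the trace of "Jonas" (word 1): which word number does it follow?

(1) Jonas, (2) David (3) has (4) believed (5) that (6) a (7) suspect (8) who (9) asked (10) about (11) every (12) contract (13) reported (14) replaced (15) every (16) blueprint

13

The displaced element is "Jonas" (word 1).
It is linked across 2 clause boundaries (that → Ø).
It functions as the subject of "replaced", so the gap sits immediately after word 13 ("reported").
Base order: David has believed that a suspect who asked about every contract reported that Jonas replaced every blueprint.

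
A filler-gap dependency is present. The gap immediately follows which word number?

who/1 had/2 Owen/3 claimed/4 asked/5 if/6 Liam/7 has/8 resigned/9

4

The displaced element is "who" (word 1).
It is linked across 1 clause boundary (Ø).
It functions as the subject of "asked", so the gap sits immediately after word 4 ("claimed").
Base order: Owen had claimed that who asked if Liam has resigned.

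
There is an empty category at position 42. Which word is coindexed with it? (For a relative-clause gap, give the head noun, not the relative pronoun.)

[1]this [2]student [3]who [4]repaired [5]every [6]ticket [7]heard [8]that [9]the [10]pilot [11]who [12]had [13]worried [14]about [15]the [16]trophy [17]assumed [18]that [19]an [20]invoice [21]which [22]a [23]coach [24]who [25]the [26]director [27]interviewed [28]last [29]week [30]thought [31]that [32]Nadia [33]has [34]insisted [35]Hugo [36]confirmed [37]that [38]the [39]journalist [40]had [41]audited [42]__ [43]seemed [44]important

The gap at 42 is the object of "audited", inside a relative clause.
The relative pronoun is "which" (word 21); it is bound by the head noun immediately before it.
Its filler is the head noun "invoice", at word 20.

20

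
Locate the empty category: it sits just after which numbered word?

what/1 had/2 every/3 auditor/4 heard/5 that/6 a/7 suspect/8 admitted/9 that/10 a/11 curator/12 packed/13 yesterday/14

The displaced element is "what" (word 1).
It is linked across 2 clause boundaries (that → that).
It functions as the direct object of "packed", so the gap sits immediately after word 13 ("packed").
Base order: Every auditor had heard that a suspect admitted that a curator packed what yesterday.

13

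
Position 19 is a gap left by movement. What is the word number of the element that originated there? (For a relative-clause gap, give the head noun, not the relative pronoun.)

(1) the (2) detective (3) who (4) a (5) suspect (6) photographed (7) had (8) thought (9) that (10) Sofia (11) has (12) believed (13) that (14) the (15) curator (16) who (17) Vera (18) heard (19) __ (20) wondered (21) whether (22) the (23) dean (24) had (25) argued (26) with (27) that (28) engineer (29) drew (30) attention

15

The gap at 19 is the subject of "wondered", inside a relative clause.
The relative pronoun is "who" (word 16); it is bound by the head noun immediately before it.
Its filler is the head noun "curator", at word 15.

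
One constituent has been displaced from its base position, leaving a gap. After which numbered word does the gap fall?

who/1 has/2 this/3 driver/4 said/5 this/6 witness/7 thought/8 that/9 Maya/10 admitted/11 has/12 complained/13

11

The displaced element is "who" (word 1).
It is linked across 3 clause boundaries (Ø → that → Ø).
It functions as the subject of "complained", so the gap sits immediately after word 11 ("admitted").
Base order: This driver has said this witness thought that Maya admitted who has complained.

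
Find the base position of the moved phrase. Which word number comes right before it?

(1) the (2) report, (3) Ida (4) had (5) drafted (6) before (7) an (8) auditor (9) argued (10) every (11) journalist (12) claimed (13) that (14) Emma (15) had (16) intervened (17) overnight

5

The displaced element is "the report" (word 2).
It functions as the direct object of "drafted", so the gap sits immediately after word 5 ("drafted").
Base order: Ida had drafted the report before an auditor argued every journalist claimed that Emma had intervened overnight.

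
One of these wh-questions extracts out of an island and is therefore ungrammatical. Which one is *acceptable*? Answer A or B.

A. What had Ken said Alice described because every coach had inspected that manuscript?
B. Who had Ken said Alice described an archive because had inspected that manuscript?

In B, the wh-phrase is extracted from inside an adjunct island (introduced by "because"), which blocks movement.
In A, the extraction path crosses only that-complement boundaries, which are transparent.
So A is grammatical.

A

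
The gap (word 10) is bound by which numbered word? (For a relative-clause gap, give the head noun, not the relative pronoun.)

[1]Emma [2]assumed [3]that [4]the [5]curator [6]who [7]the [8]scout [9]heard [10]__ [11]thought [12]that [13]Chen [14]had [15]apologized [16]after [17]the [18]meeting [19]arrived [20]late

5

The gap at 10 is the subject of "thought", inside a relative clause.
The relative pronoun is "who" (word 6); it is bound by the head noun immediately before it.
Its filler is the head noun "curator", at word 5.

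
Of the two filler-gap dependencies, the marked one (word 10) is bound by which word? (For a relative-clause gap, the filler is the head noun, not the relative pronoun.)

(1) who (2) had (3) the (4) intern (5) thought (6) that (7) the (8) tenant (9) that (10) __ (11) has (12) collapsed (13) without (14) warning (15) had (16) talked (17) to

The marked gap is inside the relative clause, the subject of "collapsed".
Its filler is the head noun "tenant" (via "that"), at word 8.
(The other dependency links word 1 to a gap after word 17.)

8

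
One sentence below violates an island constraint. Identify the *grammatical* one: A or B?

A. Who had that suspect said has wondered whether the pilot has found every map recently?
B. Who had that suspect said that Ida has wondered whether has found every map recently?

In B, the wh-phrase is extracted from inside a wh-island (introduced by "whether"), which blocks movement.
In A, the extraction path crosses only that-complement boundaries, which are transparent.
So A is grammatical.

A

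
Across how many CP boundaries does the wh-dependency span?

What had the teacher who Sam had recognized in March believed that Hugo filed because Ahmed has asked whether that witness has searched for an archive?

"what" is extracted from the object of "filed".
Boundaries crossed, outermost first: [that] — 1 in total.

1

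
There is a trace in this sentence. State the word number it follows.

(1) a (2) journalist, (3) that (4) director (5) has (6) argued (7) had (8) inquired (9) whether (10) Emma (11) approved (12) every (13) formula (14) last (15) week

The displaced element is "a journalist" (word 2).
It is linked across 1 clause boundary (Ø).
It functions as the subject of "inquired", so the gap sits immediately after word 6 ("argued").
Base order: That director has argued a journalist had inquired whether Emma approved every formula last week.

6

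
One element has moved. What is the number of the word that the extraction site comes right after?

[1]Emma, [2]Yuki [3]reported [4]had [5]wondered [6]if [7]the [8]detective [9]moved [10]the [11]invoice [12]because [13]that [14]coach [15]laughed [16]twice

3

The displaced element is "Emma" (word 1).
It is linked across 1 clause boundary (Ø).
It functions as the subject of "wondered", so the gap sits immediately after word 3 ("reported").
Base order: Yuki reported that Emma had wondered if the detective moved the invoice because that coach laughed twice.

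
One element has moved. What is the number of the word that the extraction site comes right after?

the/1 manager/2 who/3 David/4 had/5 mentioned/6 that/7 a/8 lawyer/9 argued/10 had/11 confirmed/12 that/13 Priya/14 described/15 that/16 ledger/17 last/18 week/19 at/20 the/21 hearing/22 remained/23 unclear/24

10

The displaced element is "the manager" (word 2).
It is linked across 2 clause boundaries (that → Ø).
It functions as the subject of "confirmed", so the gap sits immediately after word 10 ("argued").
Base order: David had mentioned that a lawyer argued that the manager had confirmed that Priya described that ledger last week at the hearing.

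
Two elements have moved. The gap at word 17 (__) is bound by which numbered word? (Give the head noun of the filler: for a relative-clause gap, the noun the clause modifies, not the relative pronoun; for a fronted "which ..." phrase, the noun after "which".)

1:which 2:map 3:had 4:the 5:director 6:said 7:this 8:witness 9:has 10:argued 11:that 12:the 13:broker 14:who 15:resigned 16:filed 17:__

The marked gap is the direct object of "filed".
Its filler is the fronted wh-phrase "which map", at word 2.
(The other dependency links word 13 to a gap after word 14.)

2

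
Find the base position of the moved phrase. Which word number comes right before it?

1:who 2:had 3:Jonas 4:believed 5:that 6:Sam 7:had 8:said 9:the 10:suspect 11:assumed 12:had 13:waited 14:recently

11

The displaced element is "who" (word 1).
It is linked across 3 clause boundaries (that → Ø → Ø).
It functions as the subject of "waited", so the gap sits immediately after word 11 ("assumed").
Base order: Jonas had believed that Sam had said the suspect assumed that who had waited recently.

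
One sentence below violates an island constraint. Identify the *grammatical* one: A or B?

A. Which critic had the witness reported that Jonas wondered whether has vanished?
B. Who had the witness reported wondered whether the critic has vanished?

In A, the wh-phrase is extracted from inside a wh-island (introduced by "whether"), which blocks movement.
In B, the extraction path crosses only that-complement boundaries, which are transparent.
So B is grammatical.

B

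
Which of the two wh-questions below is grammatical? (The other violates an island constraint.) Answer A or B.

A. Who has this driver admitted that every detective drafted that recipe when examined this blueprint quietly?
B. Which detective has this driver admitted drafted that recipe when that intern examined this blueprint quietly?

In A, the wh-phrase is extracted from inside an adjunct island (introduced by "when"), which blocks movement.
In B, the extraction path crosses only that-complement boundaries, which are transparent.
So B is grammatical.

B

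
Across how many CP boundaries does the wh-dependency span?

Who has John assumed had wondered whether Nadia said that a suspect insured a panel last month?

1

"who" is extracted from the subject of "wondered".
Boundaries crossed, outermost first: [Ø] — 1 in total.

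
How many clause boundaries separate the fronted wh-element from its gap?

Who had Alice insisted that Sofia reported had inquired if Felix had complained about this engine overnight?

"who" is extracted from the subject of "inquired".
Boundaries crossed, outermost first: [that], [Ø] — 2 in total.

2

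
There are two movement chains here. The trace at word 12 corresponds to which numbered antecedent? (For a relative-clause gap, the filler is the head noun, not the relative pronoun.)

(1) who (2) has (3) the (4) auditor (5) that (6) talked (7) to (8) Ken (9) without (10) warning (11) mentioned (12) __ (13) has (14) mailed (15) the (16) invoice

The marked gap is the subject of "mailed".
Its filler is the fronted wh-phrase "who", at word 1.
(The other dependency links word 4 to a gap after word 5.)

1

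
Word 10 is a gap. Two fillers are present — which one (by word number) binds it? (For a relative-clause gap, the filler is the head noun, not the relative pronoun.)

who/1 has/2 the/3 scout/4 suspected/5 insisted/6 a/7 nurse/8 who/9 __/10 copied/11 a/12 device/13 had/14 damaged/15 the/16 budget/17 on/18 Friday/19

8

The marked gap is inside the relative clause, the subject of "copied".
Its filler is the head noun "nurse" (via "who"), at word 8.
(The other dependency links word 1 to a gap after word 5.)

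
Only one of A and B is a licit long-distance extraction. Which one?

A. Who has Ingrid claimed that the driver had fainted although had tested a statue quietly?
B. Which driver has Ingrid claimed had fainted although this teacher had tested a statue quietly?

In A, the wh-phrase is extracted from inside an adjunct island (introduced by "although"), which blocks movement.
In B, the extraction path crosses only that-complement boundaries, which are transparent.
So B is grammatical.

B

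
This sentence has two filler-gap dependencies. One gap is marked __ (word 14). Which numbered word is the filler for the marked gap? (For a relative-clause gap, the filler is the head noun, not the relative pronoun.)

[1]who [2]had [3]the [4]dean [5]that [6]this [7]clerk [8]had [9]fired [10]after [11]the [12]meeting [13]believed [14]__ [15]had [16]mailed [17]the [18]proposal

1

The marked gap is the subject of "mailed".
Its filler is the fronted wh-phrase "who", at word 1.
(The other dependency links word 4 to a gap after word 9.)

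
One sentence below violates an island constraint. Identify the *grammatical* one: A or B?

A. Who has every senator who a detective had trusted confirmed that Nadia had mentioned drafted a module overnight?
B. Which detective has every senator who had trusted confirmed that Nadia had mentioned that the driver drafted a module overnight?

In B, the wh-phrase is extracted from inside a complex-NP island (relative clause) (introduced by "who"), which blocks movement.
In A, the extraction path crosses only that-complement boundaries, which are transparent.
So A is grammatical.

A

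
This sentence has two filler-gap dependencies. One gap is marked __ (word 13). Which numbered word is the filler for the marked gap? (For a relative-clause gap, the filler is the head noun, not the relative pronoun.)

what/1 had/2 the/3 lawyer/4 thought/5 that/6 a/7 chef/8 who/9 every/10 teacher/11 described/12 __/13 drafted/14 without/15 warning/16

The marked gap is inside the relative clause, the direct object of "described".
Its filler is the head noun "chef" (via "who"), at word 8.
(The other dependency links word 1 to a gap after word 14.)

8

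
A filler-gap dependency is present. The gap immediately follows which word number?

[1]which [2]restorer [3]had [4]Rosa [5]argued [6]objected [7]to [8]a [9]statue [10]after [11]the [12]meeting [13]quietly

The displaced element is "which restorer" (word 2).
It is linked across 1 clause boundary (Ø).
It functions as the subject of "objected", so the gap sits immediately after word 5 ("argued").
Base order: Rosa had argued that which restorer objected to a statue after the meeting quietly.

5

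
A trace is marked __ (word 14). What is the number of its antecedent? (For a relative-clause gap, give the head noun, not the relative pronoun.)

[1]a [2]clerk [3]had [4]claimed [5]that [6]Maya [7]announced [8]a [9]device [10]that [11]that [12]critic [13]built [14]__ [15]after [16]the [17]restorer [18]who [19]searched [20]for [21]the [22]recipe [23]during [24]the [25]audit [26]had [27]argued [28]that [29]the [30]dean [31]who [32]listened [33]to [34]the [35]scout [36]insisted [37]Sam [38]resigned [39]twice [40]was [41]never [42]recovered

The gap at 14 is the object of "built", inside a relative clause.
The relative pronoun is "that" (word 10); it is bound by the head noun immediately before it.
Its filler is the head noun "device", at word 9.

9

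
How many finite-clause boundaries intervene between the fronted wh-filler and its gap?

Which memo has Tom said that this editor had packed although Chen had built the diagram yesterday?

"which memo" is extracted from the object of "packed".
Boundaries crossed, outermost first: [that] — 1 in total.

1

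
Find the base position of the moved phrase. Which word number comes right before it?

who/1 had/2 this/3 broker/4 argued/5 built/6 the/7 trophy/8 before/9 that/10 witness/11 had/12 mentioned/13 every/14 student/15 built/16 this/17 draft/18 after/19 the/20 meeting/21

The displaced element is "who" (word 1).
It is linked across 1 clause boundary (Ø).
It functions as the subject of "built", so the gap sits immediately after word 5 ("argued").
Base order: This broker had argued who built the trophy before that witness had mentioned every student built this draft after the meeting.

5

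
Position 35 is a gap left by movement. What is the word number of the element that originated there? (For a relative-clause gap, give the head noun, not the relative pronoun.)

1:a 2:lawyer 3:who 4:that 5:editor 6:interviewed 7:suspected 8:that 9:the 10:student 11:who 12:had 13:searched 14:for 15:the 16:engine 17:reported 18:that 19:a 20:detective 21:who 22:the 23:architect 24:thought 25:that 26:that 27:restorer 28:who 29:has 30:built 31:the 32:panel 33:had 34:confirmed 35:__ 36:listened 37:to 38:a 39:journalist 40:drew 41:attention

20

The gap at 35 is the subject of "listened", inside a relative clause.
The relative pronoun is "who" (word 21); it is bound by the head noun immediately before it.
Its filler is the head noun "detective", at word 20.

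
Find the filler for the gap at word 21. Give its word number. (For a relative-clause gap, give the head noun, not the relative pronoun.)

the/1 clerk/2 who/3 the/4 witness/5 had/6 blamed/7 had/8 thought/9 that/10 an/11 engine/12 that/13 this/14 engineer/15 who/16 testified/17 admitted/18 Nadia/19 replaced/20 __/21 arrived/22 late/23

12

The gap at 21 is the object of "replaced", inside a relative clause.
The relative pronoun is "that" (word 13); it is bound by the head noun immediately before it.
Its filler is the head noun "engine", at word 12.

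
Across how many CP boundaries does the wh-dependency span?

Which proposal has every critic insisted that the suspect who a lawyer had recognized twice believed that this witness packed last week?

"which proposal" is extracted from the object of "packed".
Boundaries crossed, outermost first: [that], [that] — 2 in total.

2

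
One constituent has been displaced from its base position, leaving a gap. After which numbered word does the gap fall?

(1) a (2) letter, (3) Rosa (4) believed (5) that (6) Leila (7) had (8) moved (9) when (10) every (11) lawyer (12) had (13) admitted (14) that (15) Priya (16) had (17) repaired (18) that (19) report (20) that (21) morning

8

The displaced element is "a letter" (word 2).
It is linked across 1 clause boundary (that).
It functions as the direct object of "moved", so the gap sits immediately after word 8 ("moved").
Base order: Rosa believed that Leila had moved a letter when every lawyer had admitted that Priya had repaired that report that morning.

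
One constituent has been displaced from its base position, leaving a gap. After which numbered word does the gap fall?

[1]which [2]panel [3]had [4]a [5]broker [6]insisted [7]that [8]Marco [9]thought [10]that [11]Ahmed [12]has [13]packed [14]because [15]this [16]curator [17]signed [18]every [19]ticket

13

The displaced element is "which panel" (word 2).
It is linked across 2 clause boundaries (that → that).
It functions as the direct object of "packed", so the gap sits immediately after word 13 ("packed").
Base order: A broker had insisted that Marco thought that Ahmed has packed which panel because this curator signed every ticket.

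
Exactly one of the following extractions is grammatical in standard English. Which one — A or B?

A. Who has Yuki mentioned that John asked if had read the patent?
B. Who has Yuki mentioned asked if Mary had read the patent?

B

In A, the wh-phrase is extracted from inside a wh-island (introduced by "if"), which blocks movement.
In B, the extraction path crosses only that-complement boundaries, which are transparent.
So B is grammatical.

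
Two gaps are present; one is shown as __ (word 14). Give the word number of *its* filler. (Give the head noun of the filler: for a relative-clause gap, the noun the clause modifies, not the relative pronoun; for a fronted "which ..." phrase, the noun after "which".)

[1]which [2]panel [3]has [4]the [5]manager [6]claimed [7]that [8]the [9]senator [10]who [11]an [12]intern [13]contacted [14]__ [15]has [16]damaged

9

The marked gap is inside the relative clause, the direct object of "contacted".
Its filler is the head noun "senator" (via "who"), at word 9.
(The other dependency links word 2 to a gap after word 16.)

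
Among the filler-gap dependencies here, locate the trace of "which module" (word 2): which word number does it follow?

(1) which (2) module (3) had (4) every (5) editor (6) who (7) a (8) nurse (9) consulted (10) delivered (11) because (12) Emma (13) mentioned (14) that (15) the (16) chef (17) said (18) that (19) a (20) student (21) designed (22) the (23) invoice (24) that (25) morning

The displaced element is "which module" (word 2).
It functions as the direct object of "delivered", so the gap sits immediately after word 10 ("delivered").
Base order: Every editor who a nurse consulted had delivered which module because Emma mentioned that the chef said that a student designed the invoice that morning.

10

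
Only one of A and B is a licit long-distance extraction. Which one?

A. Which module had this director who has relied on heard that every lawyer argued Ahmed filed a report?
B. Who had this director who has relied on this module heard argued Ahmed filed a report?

In A, the wh-phrase is extracted from inside a complex-NP island (relative clause) (introduced by "who"), which blocks movement.
In B, the extraction path crosses only that-complement boundaries, which are transparent.
So B is grammatical.

B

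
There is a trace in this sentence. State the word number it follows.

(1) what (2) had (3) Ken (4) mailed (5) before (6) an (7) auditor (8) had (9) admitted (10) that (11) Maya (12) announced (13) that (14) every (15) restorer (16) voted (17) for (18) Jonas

4

The displaced element is "what" (word 1).
It functions as the direct object of "mailed", so the gap sits immediately after word 4 ("mailed").
Base order: Ken had mailed what before an auditor had admitted that Maya announced that every restorer voted for Jonas.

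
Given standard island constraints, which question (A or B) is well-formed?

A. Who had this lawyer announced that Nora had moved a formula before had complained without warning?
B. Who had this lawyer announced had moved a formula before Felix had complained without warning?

B

In A, the wh-phrase is extracted from inside an adjunct island (introduced by "before"), which blocks movement.
In B, the extraction path crosses only that-complement boundaries, which are transparent.
So B is grammatical.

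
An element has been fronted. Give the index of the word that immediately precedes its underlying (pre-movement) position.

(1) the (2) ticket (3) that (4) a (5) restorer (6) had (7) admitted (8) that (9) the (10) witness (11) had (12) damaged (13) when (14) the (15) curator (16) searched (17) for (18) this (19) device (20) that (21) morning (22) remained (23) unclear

12

The displaced element is "the ticket" (word 2).
It is linked across 1 clause boundary (that).
It functions as the direct object of "damaged", so the gap sits immediately after word 12 ("damaged").
Base order: A restorer had admitted that the witness had damaged the ticket when the curator searched for this device that morning.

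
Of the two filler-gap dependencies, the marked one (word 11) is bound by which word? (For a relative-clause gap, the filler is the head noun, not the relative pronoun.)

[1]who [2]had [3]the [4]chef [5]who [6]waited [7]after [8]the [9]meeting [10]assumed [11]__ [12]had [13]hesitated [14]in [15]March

The marked gap is the subject of "hesitated".
Its filler is the fronted wh-phrase "who", at word 1.
(The other dependency links word 4 to a gap after word 5.)

1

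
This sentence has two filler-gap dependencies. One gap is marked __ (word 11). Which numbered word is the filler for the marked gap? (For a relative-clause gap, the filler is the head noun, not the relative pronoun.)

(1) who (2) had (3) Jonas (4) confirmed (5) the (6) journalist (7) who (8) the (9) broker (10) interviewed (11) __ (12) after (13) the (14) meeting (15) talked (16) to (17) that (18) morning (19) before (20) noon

The marked gap is inside the relative clause, the direct object of "interviewed".
Its filler is the head noun "journalist" (via "who"), at word 6.
(The other dependency links word 1 to a gap after word 16.)

6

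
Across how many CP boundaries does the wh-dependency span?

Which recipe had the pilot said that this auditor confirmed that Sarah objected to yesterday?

2

"which recipe" is extracted from the PP object of "objected".
Boundaries crossed, outermost first: [that], [that] — 2 in total.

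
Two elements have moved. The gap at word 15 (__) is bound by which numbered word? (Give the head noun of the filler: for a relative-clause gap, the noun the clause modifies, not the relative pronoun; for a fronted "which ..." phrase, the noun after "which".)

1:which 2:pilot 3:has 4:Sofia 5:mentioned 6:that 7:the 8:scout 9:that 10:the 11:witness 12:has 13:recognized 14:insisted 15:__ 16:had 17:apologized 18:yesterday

2

The marked gap is the subject of "apologized".
Its filler is the fronted wh-phrase "which pilot", at word 2.
(The other dependency links word 8 to a gap after word 13.)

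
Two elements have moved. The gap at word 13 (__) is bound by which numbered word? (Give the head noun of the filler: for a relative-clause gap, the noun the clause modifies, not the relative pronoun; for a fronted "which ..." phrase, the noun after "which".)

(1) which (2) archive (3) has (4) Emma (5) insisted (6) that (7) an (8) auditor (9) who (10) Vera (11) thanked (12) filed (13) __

The marked gap is the direct object of "filed".
Its filler is the fronted wh-phrase "which archive", at word 2.
(The other dependency links word 8 to a gap after word 11.)

2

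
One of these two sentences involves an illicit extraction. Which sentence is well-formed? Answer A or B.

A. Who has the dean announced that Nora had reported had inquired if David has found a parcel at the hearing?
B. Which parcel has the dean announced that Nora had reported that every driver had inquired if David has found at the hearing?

In B, the wh-phrase is extracted from inside a wh-island (introduced by "if"), which blocks movement.
In A, the extraction path crosses only that-complement boundaries, which are transparent.
So A is grammatical.

A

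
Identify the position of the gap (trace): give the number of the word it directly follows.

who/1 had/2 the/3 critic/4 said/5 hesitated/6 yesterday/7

The displaced element is "who" (word 1).
It is linked across 1 clause boundary (Ø).
It functions as the subject of "hesitated", so the gap sits immediately after word 5 ("said").
Base order: The critic had said who hesitated yesterday.

5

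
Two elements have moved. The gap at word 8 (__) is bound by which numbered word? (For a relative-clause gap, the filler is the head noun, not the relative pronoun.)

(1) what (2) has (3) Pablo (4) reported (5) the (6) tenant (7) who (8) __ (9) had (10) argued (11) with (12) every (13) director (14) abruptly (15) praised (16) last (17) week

The marked gap is inside the relative clause, the subject of "argued".
Its filler is the head noun "tenant" (via "who"), at word 6.
(The other dependency links word 1 to a gap after word 15.)

6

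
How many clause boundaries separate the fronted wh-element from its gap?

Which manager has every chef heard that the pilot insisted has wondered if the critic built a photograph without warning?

2

"which manager" is extracted from the subject of "wondered".
Boundaries crossed, outermost first: [that], [Ø] — 2 in total.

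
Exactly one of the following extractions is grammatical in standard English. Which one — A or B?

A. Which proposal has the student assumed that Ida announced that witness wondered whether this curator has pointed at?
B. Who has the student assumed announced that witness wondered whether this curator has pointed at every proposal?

In A, the wh-phrase is extracted from inside a wh-island (introduced by "whether"), which blocks movement.
In B, the extraction path crosses only that-complement boundaries, which are transparent.
So B is grammatical.

B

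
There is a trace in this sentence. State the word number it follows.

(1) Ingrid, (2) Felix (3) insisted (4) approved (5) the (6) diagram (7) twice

The displaced element is "Ingrid" (word 1).
It is linked across 1 clause boundary (Ø).
It functions as the subject of "approved", so the gap sits immediately after word 3 ("insisted").
Base order: Felix insisted that Ingrid approved the diagram twice.

3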